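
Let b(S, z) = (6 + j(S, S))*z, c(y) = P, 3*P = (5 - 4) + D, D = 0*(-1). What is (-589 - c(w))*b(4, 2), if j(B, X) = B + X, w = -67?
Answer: -49504/3 ≈ -16501.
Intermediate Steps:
D = 0
P = ⅓ (P = ((5 - 4) + 0)/3 = (1 + 0)/3 = (⅓)*1 = ⅓ ≈ 0.33333)
c(y) = ⅓
b(S, z) = z*(6 + 2*S) (b(S, z) = (6 + (S + S))*z = (6 + 2*S)*z = z*(6 + 2*S))
(-589 - c(w))*b(4, 2) = (-589 - 1*⅓)*(2*2*(3 + 4)) = (-589 - ⅓)*(2*2*7) = -1768/3*28 = -49504/3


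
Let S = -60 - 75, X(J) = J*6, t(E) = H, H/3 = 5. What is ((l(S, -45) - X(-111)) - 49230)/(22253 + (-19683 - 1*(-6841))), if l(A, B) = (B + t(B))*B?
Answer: -15738/3137 ≈ -5.0169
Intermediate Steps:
H = 15 (H = 3*5 = 15)
t(E) = 15
X(J) = 6*J
S = -135
l(A, B) = B*(15 + B) (l(A, B) = (B + 15)*B = (15 + B)*B = B*(15 + B))
((l(S, -45) - X(-111)) - 49230)/(22253 + (-19683 - 1*(-6841))) = ((-45*(15 - 45) - 6*(-111)) - 49230)/(22253 + (-19683 - 1*(-6841))) = ((-45*(-30) - 1*(-666)) - 49230)/(22253 + (-19683 + 6841)) = ((1350 + 666) - 49230)/(22253 - 12842) = (2016 - 49230)/9411 = -47214*1/9411 = -15738/3137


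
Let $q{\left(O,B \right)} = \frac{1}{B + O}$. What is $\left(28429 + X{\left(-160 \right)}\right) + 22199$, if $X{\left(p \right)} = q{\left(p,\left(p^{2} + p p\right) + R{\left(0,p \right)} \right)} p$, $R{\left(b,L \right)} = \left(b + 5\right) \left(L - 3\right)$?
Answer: $\frac{508558228}{10045} \approx 50628.0$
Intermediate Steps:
$R{\left(b,L \right)} = \left(-3 + L\right) \left(5 + b\right)$ ($R{\left(b,L \right)} = \left(5 + b\right) \left(-3 + L\right) = \left(-3 + L\right) \left(5 + b\right)$)
$X{\left(p \right)} = \frac{p}{-15 + 2 p^{2} + 6 p}$ ($X{\left(p \right)} = \frac{p}{\left(\left(p^{2} + p p\right) + \left(-15 - 0 + 5 p + p 0\right)\right) + p} = \frac{p}{\left(\left(p^{2} + p^{2}\right) + \left(-15 + 0 + 5 p + 0\right)\right) + p} = \frac{p}{\left(2 p^{2} + \left(-15 + 5 p\right)\right) + p} = \frac{p}{\left(-15 + 2 p^{2} + 5 p\right) + p} = \frac{p}{-15 + 2 p^{2} + 6 p}$)
$\left(28429 + X{\left(-160 \right)}\right) + 22199 = \left(28429 - \frac{160}{-15 + 2 \left(-160\right)^{2} + 6 \left(-160\right)}\right) + 22199 = \left(28429 - \frac{160}{-15 + 2 \cdot 25600 - 960}\right) + 22199 = \left(28429 - \frac{160}{-15 + 51200 - 960}\right) + 22199 = \left(28429 - \frac{160}{50225}\right) + 22199 = \left(28429 - \frac{32}{10045}\right) + 22199 = \frac{285569273}{10045} + 22199 = \frac{508558228}{10045}$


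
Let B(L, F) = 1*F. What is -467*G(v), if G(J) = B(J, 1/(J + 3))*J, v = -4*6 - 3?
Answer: -4203/8 ≈ -525.38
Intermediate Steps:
B(L, F) = F
v = -27 (v = -24 - 3 = -27)
G(J) = J/(3 + J) (G(J) = J/(J + 3) = J/(3 + J))
-467*G(v) = -(-12609)/(3 - 27) = -(-12609)/(-24) = -(-12609)*(-1)/24 = -467*9/8 = -4203/8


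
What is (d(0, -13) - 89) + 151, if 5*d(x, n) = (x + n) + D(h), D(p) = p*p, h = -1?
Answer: 298/5 ≈ 59.600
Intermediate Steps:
D(p) = p²
d(x, n) = ⅕ + n/5 + x/5 (d(x, n) = ((x + n) + (-1)²)/5 = ((n + x) + 1)/5 = (1 + n + x)/5 = ⅕ + n/5 + x/5)
(d(0, -13) - 89) + 151 = ((⅕ + (⅕)*(-13) + (⅕)*0) - 89) + 151 = ((⅕ - 13/5 + 0) - 89) + 151 = (-12/5 - 89) + 151 = -457/5 + 151 = 298/5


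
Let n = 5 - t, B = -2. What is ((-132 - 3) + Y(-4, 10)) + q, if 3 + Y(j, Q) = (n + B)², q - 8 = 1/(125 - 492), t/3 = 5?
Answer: 5137/367 ≈ 13.997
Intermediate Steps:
t = 15 (t = 3*5 = 15)
n = -10 (n = 5 - 1*15 = 5 - 15 = -10)
q = 2935/367 (q = 8 + 1/(125 - 492) = 8 + 1/(-367) = 8 - 1/367 = 2935/367 ≈ 7.9973)
Y(j, Q) = 141 (Y(j, Q) = -3 + (-10 - 2)² = -3 + (-12)² = -3 + 144 = 141)
((-132 - 3) + Y(-4, 10)) + q = ((-132 - 3) + 141) + 2935/367 = (-135 + 141) + 2935/367 = 6 + 2935/367 = 5137/367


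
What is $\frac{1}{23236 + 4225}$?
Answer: $\frac{1}{27461} \approx 3.6415 \cdot 10^{-5}$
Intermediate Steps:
$\frac{1}{23236 + 4225} = \frac{1}{27461}$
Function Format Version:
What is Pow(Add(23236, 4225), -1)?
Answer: Rational(1, 27461) ≈ 3.6415e-5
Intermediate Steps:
Pow(Add(23236, 4225), -1) = Pow(27461, -1) = Rational(1, 27461)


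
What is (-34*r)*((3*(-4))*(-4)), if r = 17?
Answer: -27744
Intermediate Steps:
(-34*r)*((3*(-4))*(-4)) = (-34*17)*((3*(-4))*(-4)) = -(-6936)*(-4) = -578*48 = -27744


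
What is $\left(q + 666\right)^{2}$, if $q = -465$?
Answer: $40401$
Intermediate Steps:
$\left(q + 666\right)^{2} = \left(-465 + 666\right)^{2} = 201^{2} = 40401$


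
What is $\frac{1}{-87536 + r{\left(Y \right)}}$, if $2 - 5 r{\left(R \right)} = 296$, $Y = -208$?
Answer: $- \frac{5}{437974} \approx -1.1416 \cdot 10^{-5}$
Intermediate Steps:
$r{\left(R \right)} = - \frac{294}{5}$ ($r{\left(R \right)} = \frac{2}{5} - \frac{296}{5} = - \frac{294}{5}$)
$\frac{1}{-87536 + r{\left(Y \right)}} = \frac{1}{-87536 - \frac{294}{5}} = \frac{1}{- \frac{437974}{5}} = - \frac{5}{437974}$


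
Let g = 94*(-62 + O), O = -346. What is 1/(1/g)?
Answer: -38352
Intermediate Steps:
g = -38352 (g = 94*(-62 - 346) = 94*(-408) = -38352)
1/(1/g) = 1/(1/(-38352)) = 1/(-1/38352) = -38352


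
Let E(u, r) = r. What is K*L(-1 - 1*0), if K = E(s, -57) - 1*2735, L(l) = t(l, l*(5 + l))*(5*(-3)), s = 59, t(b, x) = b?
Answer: -41880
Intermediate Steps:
L(l) = -15*l (L(l) = l*(5*(-3)) = l*(-15) = -15*l)
K = -2792 (K = -57 - 1*2735 = -57 - 2735 = -2792)
K*L(-1 - 1*0) = -(-41880)*(-1 - 1*0) = -(-41880)*(-1 + 0) = -(-41880)*(-1) = -2792*15 = -41880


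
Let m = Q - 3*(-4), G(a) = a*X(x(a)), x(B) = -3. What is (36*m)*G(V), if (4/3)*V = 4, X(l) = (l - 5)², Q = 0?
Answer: 82944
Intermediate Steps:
X(l) = (-5 + l)²
V = 3 (V = (¾)*4 = 3)
G(a) = 64*a (G(a) = a*(-5 - 3)² = a*(-8)² = a*64 = 64*a)
m = 12 (m = 0 - 3*(-4) = 0 + 12 = 12)
(36*m)*G(V) = (36*12)*(64*3) = 432*192 = 82944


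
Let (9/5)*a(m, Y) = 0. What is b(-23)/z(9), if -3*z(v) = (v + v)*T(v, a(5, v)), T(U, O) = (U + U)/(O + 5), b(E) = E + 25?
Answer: -5/54 ≈ -0.092593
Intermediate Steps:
a(m, Y) = 0 (a(m, Y) = (5/9)*0 = 0)
b(E) = 25 + E
T(U, O) = 2*U/(5 + O) (T(U, O) = (2*U)/(5 + O) = 2*U/(5 + O))
z(v) = -4*v²/15 (z(v) = -(v + v)*2*v/(5 + 0)/3 = -2*v*2*v/5/3 = -4*v²/15)
b(-23)/z(9) = (25 - 23)/((-4/15*9²)) = 2/((-4/15*81)) = 2/(-108/5) = 2*(-5/108) = -5/54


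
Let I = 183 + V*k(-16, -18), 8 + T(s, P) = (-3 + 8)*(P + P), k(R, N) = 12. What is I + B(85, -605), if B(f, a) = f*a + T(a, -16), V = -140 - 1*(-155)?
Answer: -51230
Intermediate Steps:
V = 15 (V = -140 + 155 = 15)
T(s, P) = -8 + 10*P (T(s, P) = -8 + (-3 + 8)*(P + P) = -8 + 5*(2*P) = -8 + 10*P)
B(f, a) = -168 + a*f (B(f, a) = f*a + (-8 + 10*(-16)) = a*f + (-8 - 160) = a*f - 168 = -168 + a*f)
I = 363 (I = 183 + 15*12 = 183 + 180 = 363)
I + B(85, -605) = 363 + (-168 - 605*85) = 363 + (-168 - 51425) = 363 - 51593 = -51230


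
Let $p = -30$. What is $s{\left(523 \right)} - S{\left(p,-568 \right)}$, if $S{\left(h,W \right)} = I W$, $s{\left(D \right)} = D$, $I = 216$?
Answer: $123211$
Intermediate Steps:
$S{\left(h,W \right)} = 216 W$
$s{\left(523 \right)} - S{\left(p,-568 \right)} = 523 - 216 \left(-568\right) = 523 - -122688 = 523 + 122688 = 123211$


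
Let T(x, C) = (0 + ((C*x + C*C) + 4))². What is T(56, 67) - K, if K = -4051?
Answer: 67984076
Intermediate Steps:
T(x, C) = (4 + C² + C*x)² (T(x, C) = (0 + ((C*x + C²) + 4))² = (0 + ((C² + C*x) + 4))² = (0 + (4 + C² + C*x))² = (4 + C² + C*x)²)
T(56, 67) - K = (4 + 67² + 67*56)² - 1*(-4051) = (4 + 4489 + 3752)² + 4051 = 8245² + 4051 = 67980025 + 4051 = 67984076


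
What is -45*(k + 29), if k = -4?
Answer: -1125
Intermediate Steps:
-45*(k + 29) = -45*(-4 + 29) = -45*25 = -1125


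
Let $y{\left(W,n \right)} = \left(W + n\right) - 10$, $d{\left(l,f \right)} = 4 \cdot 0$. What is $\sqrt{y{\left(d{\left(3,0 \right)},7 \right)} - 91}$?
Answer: $i \sqrt{94} \approx 9.6954 i$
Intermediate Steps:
$d{\left(l,f \right)} = 0$
$y{\left(W,n \right)} = -10 + W + n$
$\sqrt{y{\left(d{\left(3,0 \right)},7 \right)} - 91} = \sqrt{\left(-10 + 0 + 7\right) - 91} = \sqrt{-3 - 91} = \sqrt{-94} = i \sqrt{94}$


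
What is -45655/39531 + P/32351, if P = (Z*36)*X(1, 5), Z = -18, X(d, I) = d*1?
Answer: -1502600993/1278867381 ≈ -1.1749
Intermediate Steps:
X(d, I) = d
P = -648 (P = -18*36*1 = -648*1 = -648)
-45655/39531 + P/32351 = -45655/39531 - 648/32351 = -1502600993/1278867381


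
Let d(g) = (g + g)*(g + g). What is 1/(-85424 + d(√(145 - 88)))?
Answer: -1/85196 ≈ -1.1738e-5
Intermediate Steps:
d(g) = 4*g² (d(g) = (2*g)*(2*g) = 4*g²)
1/(-85424 + d(√(145 - 88))) = 1/(-85424 + 4*(√(145 - 88))²) = 1/(-85424 + 4*(√57)²) = 1/(-85424 + 4*57) = 1/(-85424 + 228) = 1/(-85196) = -1/85196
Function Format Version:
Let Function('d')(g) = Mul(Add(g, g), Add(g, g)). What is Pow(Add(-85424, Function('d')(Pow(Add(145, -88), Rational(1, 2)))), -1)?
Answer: Rational(-1, 85196) ≈ -1.1738e-5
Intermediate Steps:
Function('d')(g) = Mul(4, Pow(g, 2)) (Function('d')(g) = Mul(Mul(2, g), Mul(2, g)) = Mul(4, Pow(g, 2)))
Pow(Add(-85424, Function('d')(Pow(Add(145, -88), Rational(1, 2)))), -1) = Pow(Add(-85424, Mul(4, Pow(Pow(Add(145, -88), Rational(1, 2)), 2))), -1) = Pow(Add(-85424, Mul(4, Pow(Pow(57, Rational(1, 2)), 2))), -1) = Pow(Add(-85424, Mul(4, 57)), -1) = Pow(Add(-85424, 228), -1) = Pow(-85196, -1) = Rational(-1, 85196)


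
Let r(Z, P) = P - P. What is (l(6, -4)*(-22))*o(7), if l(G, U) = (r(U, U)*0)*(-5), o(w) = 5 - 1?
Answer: 0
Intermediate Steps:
r(Z, P) = 0
o(w) = 4
l(G, U) = 0 (l(G, U) = (0*0)*(-5) = 0*(-5) = 0)
(l(6, -4)*(-22))*o(7) = (0*(-22))*4 = 0*4 = 0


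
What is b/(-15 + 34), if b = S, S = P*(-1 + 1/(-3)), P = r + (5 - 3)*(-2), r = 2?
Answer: 8/57 ≈ 0.14035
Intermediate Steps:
P = -2 (P = 2 + (5 - 3)*(-2) = 2 + 2*(-2) = 2 - 4 = -2)
S = 8/3 (S = -2*(-1 + 1/(-3)) = -2*(-1 - ⅓) = -2*(-4/3) = 8/3 ≈ 2.6667)
b = 8/3 ≈ 2.6667
b/(-15 + 34) = (8/3)/(-15 + 34) = (8/3)/19 = (1/19)*(8/3) = 8/57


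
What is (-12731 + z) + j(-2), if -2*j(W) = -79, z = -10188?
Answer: -45759/2 ≈ -22880.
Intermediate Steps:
j(W) = 79/2 (j(W) = -1/2*(-79) = 79/2)
(-12731 + z) + j(-2) = (-12731 - 10188) + 79/2 = -22919 + 79/2 = -45759/2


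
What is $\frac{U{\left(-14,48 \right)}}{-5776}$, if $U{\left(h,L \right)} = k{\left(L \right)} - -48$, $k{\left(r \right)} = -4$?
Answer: $- \frac{11}{1444} \approx -0.0076177$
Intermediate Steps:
$U{\left(h,L \right)} = 44$ ($U{\left(h,L \right)} = -4 - -48 = -4 + 48 = 44$)
$\frac{U{\left(-14,48 \right)}}{-5776} = \frac{44}{-5776} = 44 \left(- \frac{1}{5776}\right) = - \frac{11}{1444}$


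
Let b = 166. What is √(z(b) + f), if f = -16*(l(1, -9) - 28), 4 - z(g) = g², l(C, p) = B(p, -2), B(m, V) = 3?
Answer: 4*I*√1697 ≈ 164.78*I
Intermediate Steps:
l(C, p) = 3
z(g) = 4 - g²
f = 400 (f = -16*(3 - 28) = -16*(-25) = 400)
√(z(b) + f) = √((4 - 1*166²) + 400) = √((4 - 1*27556) + 400) = √((4 - 27556) + 400) = √(-27552 + 400) = √(-27152) = 4*I*√1697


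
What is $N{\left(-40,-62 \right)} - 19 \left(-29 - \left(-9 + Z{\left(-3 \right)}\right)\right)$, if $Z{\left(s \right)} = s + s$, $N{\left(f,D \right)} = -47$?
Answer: $219$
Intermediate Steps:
$Z{\left(s \right)} = 2 s$
$N{\left(-40,-62 \right)} - 19 \left(-29 - \left(-9 + Z{\left(-3 \right)}\right)\right) = -47 - 19 \left(-29 + \left(9 - 2 \left(-3\right)\right)\right) = -47 - 19 \left(-29 + \left(9 - -6\right)\right) = -47 - 19 \left(-29 + \left(9 + 6\right)\right) = -47 - 19 \left(-29 + 15\right) = -47 - -266 = -47 + 266 = 219$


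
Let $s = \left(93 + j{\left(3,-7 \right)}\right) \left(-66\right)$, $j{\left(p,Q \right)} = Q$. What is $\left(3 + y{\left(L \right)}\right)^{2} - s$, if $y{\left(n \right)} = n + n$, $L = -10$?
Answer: $5965$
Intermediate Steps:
$y{\left(n \right)} = 2 n$
$s = -5676$ ($s = \left(93 - 7\right) \left(-66\right) = 86 \left(-66\right) = -5676$)
$\left(3 + y{\left(L \right)}\right)^{2} - s = \left(3 + 2 \left(-10\right)\right)^{2} - -5676 = \left(3 - 20\right)^{2} + 5676 = \left(-17\right)^{2} + 5676 = 289 + 5676 = 5965$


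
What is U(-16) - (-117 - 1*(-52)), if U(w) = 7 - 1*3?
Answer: 69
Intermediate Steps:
U(w) = 4 (U(w) = 7 - 3 = 4)
U(-16) - (-117 - 1*(-52)) = 4 - (-117 - 1*(-52)) = 4 - (-117 + 52) = 4 - 1*(-65) = 4 + 65 = 69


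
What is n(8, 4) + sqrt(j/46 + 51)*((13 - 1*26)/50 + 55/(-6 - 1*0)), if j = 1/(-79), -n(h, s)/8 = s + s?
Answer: -64 - 707*sqrt(673500122)/272550 ≈ -131.32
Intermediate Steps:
n(h, s) = -16*s (n(h, s) = -8*(s + s) = -16*s)
j = -1/79 ≈ -0.012658
n(8, 4) + sqrt(j/46 + 51)*((13 - 1*26)/50 + 55/(-6 - 1*0)) = -16*4 + sqrt(-1/79/46 + 51)*((13 - 1*26)/50 + 55/(-6 - 1*0)) = -64 + sqrt(-1/79*1/46 + 51)*((13 - 26)*(1/50) + 55/(-6 + 0)) = -64 + sqrt(-1/3634 + 51)*(-13*1/50 + 55/(-6)) = -64 + sqrt(185333/3634)*(-13/50 + 55*(-1/6)) = -64 + (sqrt(673500122)/3634)*(-13/50 - 55/6) = -64 + (sqrt(673500122)/3634)*(-707/75) = -64 - 707*sqrt(673500122)/272550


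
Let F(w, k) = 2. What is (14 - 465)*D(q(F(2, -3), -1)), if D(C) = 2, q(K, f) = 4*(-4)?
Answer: -902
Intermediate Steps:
q(K, f) = -16
(14 - 465)*D(q(F(2, -3), -1)) = (14 - 465)*2 = -451*2 = -902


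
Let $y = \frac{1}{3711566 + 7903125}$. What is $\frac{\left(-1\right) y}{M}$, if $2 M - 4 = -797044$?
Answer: $\frac{1}{4628686657320} \approx 2.1604 \cdot 10^{-13}$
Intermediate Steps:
$M = -398520$ ($M = 2 + \frac{1}{2} \left(-797044\right) = 2 - 398522 = -398520$)
$y = \frac{1}{11614691} \approx 8.6098 \cdot 10^{-8}$
$\frac{\left(-1\right) y}{M} = \frac{\left(-1\right) \frac{1}{11614691}}{-398520} = \left(- \frac{1}{11614691}\right) \left(- \frac{1}{398520}\right) = \frac{1}{4628686657320}$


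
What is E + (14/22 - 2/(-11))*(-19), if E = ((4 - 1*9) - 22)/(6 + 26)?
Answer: -5769/352 ≈ -16.389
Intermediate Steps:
E = -27/32 (E = ((4 - 9) - 22)/32 = (-5 - 22)*(1/32) = -27*1/32 = -27/32 ≈ -0.84375)
E + (14/22 - 2/(-11))*(-19) = -27/32 + (14/22 - 2/(-11))*(-19) = -27/32 + (14*(1/22) - 2*(-1/11))*(-19) = -27/32 + (7/11 + 2/11)*(-19) = -27/32 + (9/11)*(-19) = -27/32 - 171/11 = -5769/352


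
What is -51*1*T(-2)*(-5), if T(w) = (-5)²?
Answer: 6375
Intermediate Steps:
T(w) = 25
-51*1*T(-2)*(-5) = -51*1*25*(-5) = -1275*(-5) = -51*(-125) = 6375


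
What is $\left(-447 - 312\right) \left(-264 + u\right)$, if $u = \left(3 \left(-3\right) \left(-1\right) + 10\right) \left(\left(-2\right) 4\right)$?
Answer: $315744$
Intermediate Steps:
$u = -152$ ($u = \left(\left(-9\right) \left(-1\right) + 10\right) \left(-8\right) = \left(9 + 10\right) \left(-8\right) = 19 \left(-8\right) = -152$)
$\left(-447 - 312\right) \left(-264 + u\right) = \left(-447 - 312\right) \left(-264 - 152\right) = \left(-759\right) \left(-416\right) = 315744$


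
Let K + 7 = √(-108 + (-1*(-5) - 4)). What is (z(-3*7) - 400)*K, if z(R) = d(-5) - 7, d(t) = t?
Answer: 2884 - 412*I*√107 ≈ 2884.0 - 4261.8*I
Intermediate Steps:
z(R) = -12 (z(R) = -5 - 7 = -12)
K = -7 + I*√107 (K = -7 + √(-108 + (-1*(-5) - 4)) = -7 + √(-108 + (5 - 4)) = -7 + √(-108 + 1) = -7 + √(-107) = -7 + I*√107 ≈ -7.0 + 10.344*I)
(z(-3*7) - 400)*K = (-12 - 400)*(-7 + I*√107) = -412*(-7 + I*√107) = 2884 - 412*I*√107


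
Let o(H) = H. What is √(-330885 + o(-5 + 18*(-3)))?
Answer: 8*I*√5171 ≈ 575.28*I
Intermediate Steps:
√(-330885 + o(-5 + 18*(-3))) = √(-330885 + (-5 + 18*(-3))) = √(-330885 + (-5 - 54)) = √(-330885 - 59) = √(-330944) = 8*I*√5171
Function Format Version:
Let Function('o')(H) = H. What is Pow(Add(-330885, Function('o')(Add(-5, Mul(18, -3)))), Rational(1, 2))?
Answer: Mul(8, I, Pow(5171, Rational(1, 2))) ≈ Mul(575.28, I)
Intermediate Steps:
Pow(Add(-330885, Function('o')(Add(-5, Mul(18, -3)))), Rational(1, 2)) = Pow(Add(-330885, Add(-5, Mul(18, -3))), Rational(1, 2)) = Pow(Add(-330885, Add(-5, -54)), Rational(1, 2)) = Pow(Add(-330885, -59), Rational(1, 2)) = Pow(-330944, Rational(1, 2)) = Mul(8, I, Pow(5171, Rational(1, 2)))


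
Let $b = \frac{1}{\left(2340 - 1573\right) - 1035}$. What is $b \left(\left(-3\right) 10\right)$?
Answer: $\frac{15}{134} \approx 0.11194$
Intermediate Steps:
$b = - \frac{1}{268}$ ($b = \frac{1}{767 - 1035} = \frac{1}{-268} = - \frac{1}{268} \approx -0.0037313$)
$b \left(\left(-3\right) 10\right) = - \frac{\left(-3\right) 10}{268} = \left(- \frac{1}{268}\right) \left(-30\right) = \frac{15}{134}$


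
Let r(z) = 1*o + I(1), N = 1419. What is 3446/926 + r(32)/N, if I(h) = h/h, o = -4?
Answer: 814516/218999 ≈ 3.7193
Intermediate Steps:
I(h) = 1
r(z) = -3 (r(z) = 1*(-4) + 1 = -4 + 1 = -3)
3446/926 + r(32)/N = 3446/926 - 3/1419 = 3446*(1/926) - 3*1/1419 = 1723/463 - 1/473 = 814516/218999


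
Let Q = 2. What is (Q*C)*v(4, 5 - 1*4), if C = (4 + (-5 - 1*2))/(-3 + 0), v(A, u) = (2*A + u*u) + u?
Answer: 20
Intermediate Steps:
v(A, u) = u + u² + 2*A (v(A, u) = (2*A + u²) + u = (u² + 2*A) + u = u + u² + 2*A)
C = 1 (C = (4 + (-5 - 2))/(-3) = (4 - 7)*(-⅓) = -3*(-⅓) = 1)
(Q*C)*v(4, 5 - 1*4) = (2*1)*((5 - 1*4) + (5 - 1*4)² + 2*4) = 2*((5 - 4) + (5 - 4)² + 8) = 2*(1 + 1² + 8) = 2*(1 + 1 + 8) = 2*10 = 20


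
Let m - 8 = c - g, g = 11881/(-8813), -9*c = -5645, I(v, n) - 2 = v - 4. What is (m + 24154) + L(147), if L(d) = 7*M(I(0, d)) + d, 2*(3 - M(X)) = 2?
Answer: 1979083705/79317 ≈ 24952.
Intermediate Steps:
I(v, n) = -2 + v (I(v, n) = 2 + (v - 4) = 2 + (-4 + v) = -2 + v)
c = 5645/9 (c = -⅑*(-5645) = 5645/9 ≈ 627.22)
M(X) = 2 (M(X) = 3 - ½*2 = 3 - 1 = 2)
g = -11881/8813 (g = 11881*(-1/8813) = -11881/8813 ≈ -1.3481)
m = 50490850/79317 (m = 8 + (5645/9 - 1*(-11881/8813)) = 8 + (5645/9 + 11881/8813) = 8 + 49856314/79317 = 50490850/79317 ≈ 636.57)
L(d) = 14 + d (L(d) = 7*2 + d = 14 + d)
(m + 24154) + L(147) = (50490850/79317 + 24154) + (14 + 147) = 1966313668/79317 + 161 = 1979083705/79317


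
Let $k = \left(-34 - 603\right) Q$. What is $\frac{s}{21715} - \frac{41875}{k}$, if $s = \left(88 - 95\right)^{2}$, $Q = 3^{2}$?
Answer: $\frac{909596542}{124492095} \approx 7.3065$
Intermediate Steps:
$Q = 9$
$s = 49$ ($s = \left(-7\right)^{2} = 49$)
$k = -5733$ ($k = \left(-34 - 603\right) 9 = \left(-637\right) 9 = -5733$)
$\frac{s}{21715} - \frac{41875}{k} = \frac{49}{21715} - \frac{41875}{-5733} = 49 \cdot \frac{1}{21715} - - \frac{41875}{5733} = \frac{49}{21715} + \frac{41875}{5733} = \frac{909596542}{124492095}$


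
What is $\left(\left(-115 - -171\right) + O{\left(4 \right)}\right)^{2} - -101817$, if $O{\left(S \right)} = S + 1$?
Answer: $105538$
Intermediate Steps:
$O{\left(S \right)} = 1 + S$
$\left(\left(-115 - -171\right) + O{\left(4 \right)}\right)^{2} - -101817 = \left(\left(-115 - -171\right) + \left(1 + 4\right)\right)^{2} - -101817 = \left(\left(-115 + 171\right) + 5\right)^{2} + 101817 = \left(56 + 5\right)^{2} + 101817 = 61^{2} + 101817 = 3721 + 101817 = 105538$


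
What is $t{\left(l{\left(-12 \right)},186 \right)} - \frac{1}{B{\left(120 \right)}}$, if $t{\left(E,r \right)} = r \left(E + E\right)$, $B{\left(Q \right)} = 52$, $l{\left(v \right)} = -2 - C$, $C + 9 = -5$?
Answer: $\frac{232127}{52} \approx 4464.0$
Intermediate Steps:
$C = -14$ ($C = -9 - 5 = -14$)
$l{\left(v \right)} = 12$ ($l{\left(v \right)} = -2 - -14 = -2 + 14 = 12$)
$t{\left(E,r \right)} = 2 E r$ ($t{\left(E,r \right)} = r 2 E = 2 E r$)
$t{\left(l{\left(-12 \right)},186 \right)} - \frac{1}{B{\left(120 \right)}} = 2 \cdot 12 \cdot 186 - \frac{1}{52} = 4464 - \frac{1}{52} = \frac{232127}{52}$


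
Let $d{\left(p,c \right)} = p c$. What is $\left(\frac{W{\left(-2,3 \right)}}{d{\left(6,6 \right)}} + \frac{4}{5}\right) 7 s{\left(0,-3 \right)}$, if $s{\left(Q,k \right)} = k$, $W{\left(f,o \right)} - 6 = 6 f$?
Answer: $- \frac{133}{10} \approx -13.3$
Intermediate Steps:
$W{\left(f,o \right)} = 6 + 6 f$
$d{\left(p,c \right)} = c p$
$\left(\frac{W{\left(-2,3 \right)}}{d{\left(6,6 \right)}} + \frac{4}{5}\right) 7 s{\left(0,-3 \right)} = \left(\frac{6 + 6 \left(-2\right)}{6 \cdot 6} + \frac{4}{5}\right) 7 \left(-3\right) = \left(\frac{6 - 12}{36} + 4 \cdot \frac{1}{5}\right) 7 \left(-3\right) = \left(\left(-6\right) \frac{1}{36} + \frac{4}{5}\right) 7 \left(-3\right) = \left(- \frac{1}{6} + \frac{4}{5}\right) 7 \left(-3\right) = \frac{19}{30} \cdot 7 \left(-3\right) = \frac{133}{30} \left(-3\right) = - \frac{133}{10}$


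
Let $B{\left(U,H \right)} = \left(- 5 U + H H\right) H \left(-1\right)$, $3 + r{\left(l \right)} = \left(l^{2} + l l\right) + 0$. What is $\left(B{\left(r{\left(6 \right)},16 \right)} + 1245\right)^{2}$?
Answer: $7123561$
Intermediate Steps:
$r{\left(l \right)} = -3 + 2 l^{2}$ ($r{\left(l \right)} = -3 + \left(\left(l^{2} + l l\right) + 0\right) = -3 + \left(\left(l^{2} + l^{2}\right) + 0\right) = -3 + \left(2 l^{2} + 0\right) = -3 + 2 l^{2}$)
$B{\left(U,H \right)} = - H \left(H^{2} - 5 U\right)$ ($B{\left(U,H \right)} = \left(- 5 U + H^{2}\right) H \left(-1\right) = \left(H^{2} - 5 U\right) H \left(-1\right) = H \left(H^{2} - 5 U\right) \left(-1\right) = - H \left(H^{2} - 5 U\right)$)
$\left(B{\left(r{\left(6 \right)},16 \right)} + 1245\right)^{2} = \left(16 \left(- 16^{2} + 5 \left(-3 + 2 \cdot 6^{2}\right)\right) + 1245\right)^{2} = \left(16 \left(\left(-1\right) 256 + 5 \left(-3 + 2 \cdot 36\right)\right) + 1245\right)^{2} = \left(16 \left(-256 + 5 \left(-3 + 72\right)\right) + 1245\right)^{2} = \left(16 \left(-256 + 5 \cdot 69\right) + 1245\right)^{2} = \left(16 \left(-256 + 345\right) + 1245\right)^{2} = \left(16 \cdot 89 + 1245\right)^{2} = \left(1424 + 1245\right)^{2} = 2669^{2} = 7123561$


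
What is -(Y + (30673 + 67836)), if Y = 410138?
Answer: -508647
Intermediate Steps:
-(Y + (30673 + 67836)) = -(410138 + (30673 + 67836)) = -(410138 + 98509) = -1*508647 = -508647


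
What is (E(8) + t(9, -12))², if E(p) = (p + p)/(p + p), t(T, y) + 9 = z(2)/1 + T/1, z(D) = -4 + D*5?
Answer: 49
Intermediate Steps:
z(D) = -4 + 5*D
t(T, y) = -3 + T (t(T, y) = -9 + ((-4 + 5*2)/1 + T/1) = -9 + ((-4 + 10)*1 + T*1) = -9 + (6*1 + T) = -9 + (6 + T) = -3 + T)
E(p) = 1 (E(p) = (2*p)/((2*p)) = (2*p)*(1/(2*p)) = 1)
(E(8) + t(9, -12))² = (1 + (-3 + 9))² = (1 + 6)² = 7² = 49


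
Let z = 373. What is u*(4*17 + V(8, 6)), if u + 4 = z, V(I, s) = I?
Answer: 28044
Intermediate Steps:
u = 369 (u = -4 + 373 = 369)
u*(4*17 + V(8, 6)) = 369*(4*17 + 8) = 369*(68 + 8) = 369*76 = 28044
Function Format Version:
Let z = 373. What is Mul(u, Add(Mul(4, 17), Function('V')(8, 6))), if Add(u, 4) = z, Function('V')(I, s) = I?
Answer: 28044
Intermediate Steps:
u = 369 (u = Add(-4, 373) = 369)
Mul(u, Add(Mul(4, 17), Function('V')(8, 6))) = Mul(369, Add(Mul(4, 17), 8)) = Mul(369, Add(68, 8)) = Mul(369, 76) = 28044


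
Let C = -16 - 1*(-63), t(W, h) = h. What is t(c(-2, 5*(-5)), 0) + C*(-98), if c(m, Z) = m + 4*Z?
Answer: -4606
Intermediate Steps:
C = 47 (C = -16 + 63 = 47)
t(c(-2, 5*(-5)), 0) + C*(-98) = 0 + 47*(-98) = 0 - 4606 = -4606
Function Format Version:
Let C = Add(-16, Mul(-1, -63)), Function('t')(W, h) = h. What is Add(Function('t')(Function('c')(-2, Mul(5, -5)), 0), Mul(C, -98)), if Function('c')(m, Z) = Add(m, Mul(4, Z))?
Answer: -4606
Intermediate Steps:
C = 47 (C = Add(-16, 63) = 47)
Add(Function('t')(Function('c')(-2, Mul(5, -5)), 0), Mul(C, -98)) = Add(0, Mul(47, -98)) = Add(0, -4606) = -4606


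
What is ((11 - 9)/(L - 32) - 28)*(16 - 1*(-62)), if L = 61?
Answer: -63180/29 ≈ -2178.6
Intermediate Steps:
((11 - 9)/(L - 32) - 28)*(16 - 1*(-62)) = ((11 - 9)/(61 - 32) - 28)*(16 - 1*(-62)) = (2/29 - 28)*(16 + 62) = (2*(1/29) - 28)*78 = (2/29 - 28)*78 = -810/29*78 = -63180/29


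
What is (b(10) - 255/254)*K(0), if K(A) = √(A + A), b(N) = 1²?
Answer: 0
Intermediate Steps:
b(N) = 1
K(A) = √2*√A (K(A) = √(2*A) = √2*√A)
(b(10) - 255/254)*K(0) = (1 - 255/254)*(√2*√0) = (1 - 255*1/254)*(√2*0) = (1 - 255/254)*0 = -1/254*0 = 0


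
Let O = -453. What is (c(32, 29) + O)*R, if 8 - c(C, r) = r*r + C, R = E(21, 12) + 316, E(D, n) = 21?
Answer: -444166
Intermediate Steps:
R = 337 (R = 21 + 316 = 337)
c(C, r) = 8 - C - r² (c(C, r) = 8 - (r*r + C) = 8 - (r² + C) = 8 - (C + r²) = 8 + (-C - r²) = 8 - C - r²)
(c(32, 29) + O)*R = ((8 - 1*32 - 1*29²) - 453)*337 = ((8 - 32 - 1*841) - 453)*337 = ((8 - 32 - 841) - 453)*337 = (-865 - 453)*337 = -1318*337 = -444166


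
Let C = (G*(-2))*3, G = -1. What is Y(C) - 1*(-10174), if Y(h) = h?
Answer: 10180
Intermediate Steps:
C = 6 (C = -1*(-2)*3 = 2*3 = 6)
Y(C) - 1*(-10174) = 6 - 1*(-10174) = 6 + 10174 = 10180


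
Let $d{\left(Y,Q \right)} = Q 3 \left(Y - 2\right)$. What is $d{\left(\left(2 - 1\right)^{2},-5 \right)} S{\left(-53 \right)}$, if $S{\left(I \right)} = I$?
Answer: $-795$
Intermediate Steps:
$d{\left(Y,Q \right)} = 3 Q \left(-2 + Y\right)$ ($d{\left(Y,Q \right)} = 3 Q \left(Y - 2\right) = 3 Q \left(-2 + Y\right)$)
$d{\left(\left(2 - 1\right)^{2},-5 \right)} S{\left(-53 \right)} = 3 \left(-5\right) \left(-2 + \left(2 - 1\right)^{2}\right) \left(-53\right) = 3 \left(-5\right) \left(-2 + 1^{2}\right) \left(-53\right) = 3 \left(-5\right) \left(-2 + 1\right) \left(-53\right) = 3 \left(-5\right) \left(-1\right) \left(-53\right) = 15 \left(-53\right) = -795$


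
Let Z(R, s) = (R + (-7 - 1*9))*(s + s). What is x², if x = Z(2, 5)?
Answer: 19600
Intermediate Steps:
Z(R, s) = 2*s*(-16 + R) (Z(R, s) = (R + (-7 - 9))*(2*s) = (R - 16)*(2*s) = (-16 + R)*(2*s) = 2*s*(-16 + R))
x = -140 (x = 2*5*(-16 + 2) = 2*5*(-14) = -140)
x² = (-140)² = 19600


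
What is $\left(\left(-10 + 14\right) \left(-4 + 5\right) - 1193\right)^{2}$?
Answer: $1413721$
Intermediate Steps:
$\left(\left(-10 + 14\right) \left(-4 + 5\right) - 1193\right)^{2} = \left(4 \cdot 1 - 1193\right)^{2} = \left(4 - 1193\right)^{2} = \left(-1189\right)^{2} = 1413721$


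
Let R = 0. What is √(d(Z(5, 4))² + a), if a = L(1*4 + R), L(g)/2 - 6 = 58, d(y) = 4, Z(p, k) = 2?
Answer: 12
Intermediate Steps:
L(g) = 128 (L(g) = 12 + 2*58 = 12 + 116 = 128)
a = 128
√(d(Z(5, 4))² + a) = √(4² + 128) = √(16 + 128) = √144 = 12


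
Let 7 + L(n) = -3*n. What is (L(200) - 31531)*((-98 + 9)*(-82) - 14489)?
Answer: 231104358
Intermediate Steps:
L(n) = -7 - 3*n
(L(200) - 31531)*((-98 + 9)*(-82) - 14489) = ((-7 - 3*200) - 31531)*((-98 + 9)*(-82) - 14489) = ((-7 - 600) - 31531)*(-89*(-82) - 14489) = (-607 - 31531)*(7298 - 14489) = -32138*(-7191) = 231104358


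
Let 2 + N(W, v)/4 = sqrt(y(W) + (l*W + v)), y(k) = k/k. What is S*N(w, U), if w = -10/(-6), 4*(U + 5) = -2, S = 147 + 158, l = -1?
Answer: -2440 + 610*I*sqrt(222)/3 ≈ -2440.0 + 3029.6*I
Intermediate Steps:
S = 305
y(k) = 1
U = -11/2 (U = -5 + (1/4)*(-2) = -5 - 1/2 = -11/2 ≈ -5.5000)
w = 5/3 (w = -10*(-1/6) = 5/3 ≈ 1.6667)
N(W, v) = -8 + 4*sqrt(1 + v - W) (N(W, v) = -8 + 4*sqrt(1 + (-W + v)) = -8 + 4*sqrt(1 + (v - W)) = -8 + 4*sqrt(1 + v - W))
S*N(w, U) = 305*(-8 + 4*sqrt(1 - 11/2 - 1*5/3)) = 305*(-8 + 4*sqrt(1 - 11/2 - 5/3)) = 305*(-8 + 4*sqrt(-37/6)) = 305*(-8 + 4*(I*sqrt(222)/6)) = 305*(-8 + 2*I*sqrt(222)/3) = -2440 + 610*I*sqrt(222)/3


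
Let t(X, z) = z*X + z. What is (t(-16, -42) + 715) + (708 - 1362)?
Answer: 691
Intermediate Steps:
t(X, z) = z + X*z (t(X, z) = X*z + z = z + X*z)
(t(-16, -42) + 715) + (708 - 1362) = (-42*(1 - 16) + 715) + (708 - 1362) = (-42*(-15) + 715) - 654 = (630 + 715) - 654 = 1345 - 654 = 691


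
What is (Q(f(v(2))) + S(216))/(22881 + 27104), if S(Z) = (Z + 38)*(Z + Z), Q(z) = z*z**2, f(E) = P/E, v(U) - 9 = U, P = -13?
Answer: 146045771/66530035 ≈ 2.1952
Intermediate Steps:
v(U) = 9 + U
f(E) = -13/E
Q(z) = z**3
S(Z) = 2*Z*(38 + Z) (S(Z) = (38 + Z)*(2*Z) = 2*Z*(38 + Z))
(Q(f(v(2))) + S(216))/(22881 + 27104) = ((-13/(9 + 2))**3 + 2*216*(38 + 216))/(22881 + 27104) = ((-13/11)**3 + 2*216*254)/49985 = ((-13*1/11)**3 + 109728)*(1/49985) = ((-13/11)**3 + 109728)*(1/49985) = (-2197/1331 + 109728)*(1/49985) = (146045771/1331)*(1/49985) = 146045771/66530035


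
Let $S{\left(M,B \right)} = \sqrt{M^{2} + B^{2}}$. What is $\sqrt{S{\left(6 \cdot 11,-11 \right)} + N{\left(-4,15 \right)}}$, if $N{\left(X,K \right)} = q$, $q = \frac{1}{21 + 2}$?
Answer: $\frac{\sqrt{23 + 5819 \sqrt{37}}}{23} \approx 8.1825$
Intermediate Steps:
$q = \frac{1}{23} \approx 0.043478$
$N{\left(X,K \right)} = \frac{1}{23}$
$S{\left(M,B \right)} = \sqrt{B^{2} + M^{2}}$
$\sqrt{S{\left(6 \cdot 11,-11 \right)} + N{\left(-4,15 \right)}} = \sqrt{\sqrt{\left(-11\right)^{2} + \left(6 \cdot 11\right)^{2}} + \frac{1}{23}} = \sqrt{\sqrt{121 + 66^{2}} + \frac{1}{23}} = \sqrt{\sqrt{121 + 4356} + \frac{1}{23}} = \sqrt{\sqrt{4477} + \frac{1}{23}} = \sqrt{11 \sqrt{37} + \frac{1}{23}} = \sqrt{\frac{1}{23} + 11 \sqrt{37}}$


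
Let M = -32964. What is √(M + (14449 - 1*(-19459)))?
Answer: 4*√59 ≈ 30.725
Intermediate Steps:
√(M + (14449 - 1*(-19459))) = √(-32964 + (14449 - 1*(-19459))) = √(-32964 + (14449 + 19459)) = √(-32964 + 33908) = √944 = 4*√59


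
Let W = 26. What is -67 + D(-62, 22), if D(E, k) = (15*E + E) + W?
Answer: -1033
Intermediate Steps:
D(E, k) = 26 + 16*E (D(E, k) = (15*E + E) + 26 = 16*E + 26 = 26 + 16*E)
-67 + D(-62, 22) = -67 + (26 + 16*(-62)) = -67 + (26 - 992) = -67 - 966 = -1033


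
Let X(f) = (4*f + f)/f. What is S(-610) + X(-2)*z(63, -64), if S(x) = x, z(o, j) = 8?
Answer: -570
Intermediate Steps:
X(f) = 5 (X(f) = (5*f)/f = 5)
S(-610) + X(-2)*z(63, -64) = -610 + 5*8 = -610 + 40 = -570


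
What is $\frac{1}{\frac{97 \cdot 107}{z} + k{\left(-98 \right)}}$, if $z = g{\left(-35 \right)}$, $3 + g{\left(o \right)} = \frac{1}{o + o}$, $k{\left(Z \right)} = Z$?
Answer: $- \frac{211}{747208} \approx -0.00028238$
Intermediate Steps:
$g{\left(o \right)} = -3 + \frac{1}{2 o}$ ($g{\left(o \right)} = -3 + \frac{1}{o + o} = -3 + \frac{1}{2 o}$)
$z = - \frac{211}{70}$ ($z = -3 + \frac{1}{2 \left(-35\right)} = -3 + \frac{1}{2} \left(- \frac{1}{35}\right) = -3 - \frac{1}{70} = - \frac{211}{70} \approx -3.0143$)
$\frac{1}{\frac{97 \cdot 107}{z} + k{\left(-98 \right)}} = \frac{1}{\frac{97 \cdot 107}{- \frac{211}{70}} - 98} = \frac{1}{10379 \left(- \frac{70}{211}\right) - 98} = \frac{1}{- \frac{726530}{211} - 98} = \frac{1}{- \frac{747208}{211}} = - \frac{211}{747208}$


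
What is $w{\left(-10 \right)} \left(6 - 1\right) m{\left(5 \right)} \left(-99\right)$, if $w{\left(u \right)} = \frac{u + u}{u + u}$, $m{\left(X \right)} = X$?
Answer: $-2475$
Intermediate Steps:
$w{\left(u \right)} = 1$ ($w{\left(u \right)} = \frac{2 u}{2 u} = 2 u \frac{1}{2 u} = 1$)
$w{\left(-10 \right)} \left(6 - 1\right) m{\left(5 \right)} \left(-99\right) = 1 \left(6 - 1\right) 5 \left(-99\right) = 1 \cdot 5 \cdot 5 \left(-99\right) = 1 \cdot 25 \left(-99\right) = 25 \left(-99\right) = -2475$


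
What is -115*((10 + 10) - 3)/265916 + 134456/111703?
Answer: 35535622331/29703614948 ≈ 1.1963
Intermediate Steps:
-115*((10 + 10) - 3)/265916 + 134456/111703 = -115*(20 - 3)*(1/265916) + 134456*(1/111703) = -115*17*(1/265916) + 134456/111703 = -1955*1/265916 + 134456/111703 = -1955/265916 + 134456/111703 = 35535622331/29703614948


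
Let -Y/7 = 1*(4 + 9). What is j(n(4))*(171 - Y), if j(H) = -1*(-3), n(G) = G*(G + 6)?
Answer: 786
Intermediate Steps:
Y = -91 (Y = -7*(4 + 9) = -7*13 = -91)
n(G) = G*(6 + G)
j(H) = 3
j(n(4))*(171 - Y) = 3*(171 - 1*(-91)) = 3*(171 + 91) = 3*262 = 786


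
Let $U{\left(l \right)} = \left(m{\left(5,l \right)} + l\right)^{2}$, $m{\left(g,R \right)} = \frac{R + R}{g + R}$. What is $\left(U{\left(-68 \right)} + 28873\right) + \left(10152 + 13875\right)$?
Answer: $\frac{227166004}{3969} \approx 57235.0$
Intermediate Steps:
$m{\left(g,R \right)} = \frac{2 R}{R + g}$
$U{\left(l \right)} = \left(l + \frac{2 l}{5 + l}\right)^{2}$ ($U{\left(l \right)} = \left(\frac{2 l}{l + 5} + l\right)^{2} = \left(\frac{2 l}{5 + l} + l\right)^{2} = \left(l + \frac{2 l}{5 + l}\right)^{2}$)
$\left(U{\left(-68 \right)} + 28873\right) + \left(10152 + 13875\right) = \left(\frac{\left(-68\right)^{2} \left(7 - 68\right)^{2}}{\left(5 - 68\right)^{2}} + 28873\right) + \left(10152 + 13875\right) = \left(\frac{4624 \left(-61\right)^{2}}{3969} + 28873\right) + 24027 = \left(4624 \cdot \frac{1}{3969} \cdot 3721 + 28873\right) + 24027 = \left(\frac{17205904}{3969} + 28873\right) + 24027 = \frac{131802841}{3969} + 24027 = \frac{227166004}{3969}$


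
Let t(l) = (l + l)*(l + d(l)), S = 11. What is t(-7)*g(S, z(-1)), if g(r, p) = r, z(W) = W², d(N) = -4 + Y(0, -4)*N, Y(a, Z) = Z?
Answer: -2618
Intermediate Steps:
d(N) = -4 - 4*N
t(l) = 2*l*(-4 - 3*l) (t(l) = (l + l)*(l + (-4 - 4*l)) = (2*l)*(-4 - 3*l) = 2*l*(-4 - 3*l))
t(-7)*g(S, z(-1)) = (2*(-7)*(-4 - 3*(-7)))*11 = (2*(-7)*(-4 + 21))*11 = (2*(-7)*17)*11 = -238*11 = -2618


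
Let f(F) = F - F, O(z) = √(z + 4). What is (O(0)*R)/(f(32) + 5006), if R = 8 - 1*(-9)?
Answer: 17/2503 ≈ 0.0067919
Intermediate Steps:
O(z) = √(4 + z)
R = 17 (R = 8 + 9 = 17)
f(F) = 0
(O(0)*R)/(f(32) + 5006) = (√(4 + 0)*17)/(0 + 5006) = (√4*17)/5006 = (2*17)*(1/5006) = 34*(1/5006) = 17/2503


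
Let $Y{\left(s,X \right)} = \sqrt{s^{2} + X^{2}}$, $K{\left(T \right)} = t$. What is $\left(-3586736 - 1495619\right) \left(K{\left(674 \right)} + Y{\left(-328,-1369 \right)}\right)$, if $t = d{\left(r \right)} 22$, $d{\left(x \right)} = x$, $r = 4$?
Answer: $-447247240 - 5082355 \sqrt{1981745} \approx -7.6019 \cdot 10^{9}$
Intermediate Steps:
$t = 88$ ($t = 4 \cdot 22 = 88$)
$K{\left(T \right)} = 88$
$Y{\left(s,X \right)} = \sqrt{X^{2} + s^{2}}$
$\left(-3586736 - 1495619\right) \left(K{\left(674 \right)} + Y{\left(-328,-1369 \right)}\right) = \left(-3586736 - 1495619\right) \left(88 + \sqrt{\left(-1369\right)^{2} + \left(-328\right)^{2}}\right) = - 5082355 \left(88 + \sqrt{1874161 + 107584}\right) = - 5082355 \left(88 + \sqrt{1981745}\right) = -447247240 - 5082355 \sqrt{1981745}$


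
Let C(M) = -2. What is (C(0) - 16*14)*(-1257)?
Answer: 284082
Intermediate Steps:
(C(0) - 16*14)*(-1257) = (-2 - 16*14)*(-1257) = (-2 - 224)*(-1257) = -226*(-1257) = 284082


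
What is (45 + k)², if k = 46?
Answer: 8281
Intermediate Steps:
(45 + k)² = (45 + 46)² = 91² = 8281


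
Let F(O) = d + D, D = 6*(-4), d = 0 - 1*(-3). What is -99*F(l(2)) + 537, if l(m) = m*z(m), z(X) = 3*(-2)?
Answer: 2616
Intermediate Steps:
d = 3 (d = 0 + 3 = 3)
D = -24
z(X) = -6
l(m) = -6*m (l(m) = m*(-6) = -6*m)
F(O) = -21 (F(O) = 3 - 24 = -21)
-99*F(l(2)) + 537 = -99*(-21) + 537 = 2079 + 537 = 2616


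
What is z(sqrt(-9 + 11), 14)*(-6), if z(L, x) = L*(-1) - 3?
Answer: 18 + 6*sqrt(2) ≈ 26.485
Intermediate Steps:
z(L, x) = -3 - L (z(L, x) = -L - 3 = -3 - L)
z(sqrt(-9 + 11), 14)*(-6) = (-3 - sqrt(-9 + 11))*(-6) = (-3 - sqrt(2))*(-6) = 18 + 6*sqrt(2)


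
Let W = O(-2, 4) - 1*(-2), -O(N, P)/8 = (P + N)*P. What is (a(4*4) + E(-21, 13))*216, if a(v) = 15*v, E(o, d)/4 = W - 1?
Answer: -2592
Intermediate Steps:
O(N, P) = -8*P*(N + P) (O(N, P) = -8*(P + N)*P = -8*(N + P)*P = -8*P*(N + P))
W = -62 (W = -8*4*(-2 + 4) - 1*(-2) = -8*4*2 + 2 = -64 + 2 = -62)
E(o, d) = -252 (E(o, d) = 4*(-62 - 1) = 4*(-63) = -252)
(a(4*4) + E(-21, 13))*216 = (15*(4*4) - 252)*216 = (15*16 - 252)*216 = (240 - 252)*216 = -12*216 = -2592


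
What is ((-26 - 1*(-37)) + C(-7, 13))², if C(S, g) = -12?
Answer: 1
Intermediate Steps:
((-26 - 1*(-37)) + C(-7, 13))² = ((-26 - 1*(-37)) - 12)² = ((-26 + 37) - 12)² = (11 - 12)² = (-1)² = 1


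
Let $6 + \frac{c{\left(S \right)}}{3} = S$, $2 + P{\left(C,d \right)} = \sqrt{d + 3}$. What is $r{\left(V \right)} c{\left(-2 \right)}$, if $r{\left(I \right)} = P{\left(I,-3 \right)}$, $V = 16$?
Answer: $48$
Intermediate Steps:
$P{\left(C,d \right)} = -2 + \sqrt{3 + d}$ ($P{\left(C,d \right)} = -2 + \sqrt{d + 3} = -2 + \sqrt{3 + d}$)
$c{\left(S \right)} = -18 + 3 S$
$r{\left(I \right)} = -2$ ($r{\left(I \right)} = -2 + \sqrt{3 - 3} = -2 + \sqrt{0} = -2 + 0 = -2$)
$r{\left(V \right)} c{\left(-2 \right)} = - 2 \left(-18 + 3 \left(-2\right)\right) = - 2 \left(-18 - 6\right) = \left(-2\right) \left(-24\right) = 48$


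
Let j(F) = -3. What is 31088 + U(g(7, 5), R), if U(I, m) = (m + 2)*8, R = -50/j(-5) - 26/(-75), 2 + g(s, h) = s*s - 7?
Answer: 2343008/75 ≈ 31240.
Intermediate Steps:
g(s, h) = -9 + s**2 (g(s, h) = -2 + (s*s - 7) = -2 + (s**2 - 7) = -2 + (-7 + s**2) = -9 + s**2)
R = 1276/75 (R = -50/(-3) - 26/(-75) = -50*(-1/3) - 26*(-1/75) = 50/3 + 26/75 = 1276/75 ≈ 17.013)
U(I, m) = 16 + 8*m (U(I, m) = (2 + m)*8 = 16 + 8*m)
31088 + U(g(7, 5), R) = 31088 + (16 + 8*(1276/75)) = 31088 + (16 + 10208/75) = 31088 + 11408/75 = 2343008/75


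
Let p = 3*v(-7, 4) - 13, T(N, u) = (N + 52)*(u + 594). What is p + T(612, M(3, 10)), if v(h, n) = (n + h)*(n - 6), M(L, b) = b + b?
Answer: 407701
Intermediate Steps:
M(L, b) = 2*b
v(h, n) = (-6 + n)*(h + n) (v(h, n) = (h + n)*(-6 + n) = (-6 + n)*(h + n))
T(N, u) = (52 + N)*(594 + u)
p = 5 (p = 3*(4² - 6*(-7) - 6*4 - 7*4) - 13 = 3*(16 + 42 - 24 - 28) - 13 = 3*6 - 13 = 18 - 13 = 5)
p + T(612, M(3, 10)) = 5 + (30888 + 52*(2*10) + 594*612 + 612*(2*10)) = 5 + (30888 + 52*20 + 363528 + 612*20) = 5 + (30888 + 1040 + 363528 + 12240) = 5 + 407696 = 407701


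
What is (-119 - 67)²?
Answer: 34596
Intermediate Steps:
(-119 - 67)² = (-186)² = 34596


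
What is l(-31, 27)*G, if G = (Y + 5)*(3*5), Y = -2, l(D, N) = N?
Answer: 1215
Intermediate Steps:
G = 45 (G = (-2 + 5)*(3*5) = 3*15 = 45)
l(-31, 27)*G = 27*45 = 1215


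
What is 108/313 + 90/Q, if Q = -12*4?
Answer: -3831/2504 ≈ -1.5300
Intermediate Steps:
Q = -48
108/313 + 90/Q = 108/313 + 90/(-48) = 108*(1/313) + 90*(-1/48) = 108/313 - 15/8 = -3831/2504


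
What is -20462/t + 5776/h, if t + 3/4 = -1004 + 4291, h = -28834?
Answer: -1217965376/189511465 ≈ -6.4269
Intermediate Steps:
t = 13145/4 (t = -¾ + (-1004 + 4291) = -¾ + 3287 = 13145/4 ≈ 3286.3)
-20462/t + 5776/h = -20462/13145/4 + 5776/(-28834) = -20462*4/13145 + 5776*(-1/28834) = -81848/13145 - 2888/14417 = -1217965376/189511465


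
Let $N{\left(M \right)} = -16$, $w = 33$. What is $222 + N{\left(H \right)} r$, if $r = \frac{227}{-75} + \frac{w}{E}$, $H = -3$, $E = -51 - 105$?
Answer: $\frac{266966}{975} \approx 273.81$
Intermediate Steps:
$E = -156$ ($E = -51 - 105 = -156$)
$r = - \frac{12629}{3900}$ ($r = \frac{227}{-75} + \frac{33}{-156} = 227 \left(- \frac{1}{75}\right) + 33 \left(- \frac{1}{156}\right) = - \frac{227}{75} - \frac{11}{52} = - \frac{12629}{3900} \approx -3.2382$)
$222 + N{\left(H \right)} r = 222 - - \frac{50516}{975} = 222 + \frac{50516}{975} = \frac{266966}{975}$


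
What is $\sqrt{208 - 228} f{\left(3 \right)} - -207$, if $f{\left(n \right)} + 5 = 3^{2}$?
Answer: $207 + 8 i \sqrt{5} \approx 207.0 + 17.889 i$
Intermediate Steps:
$f{\left(n \right)} = 4$ ($f{\left(n \right)} = -5 + 3^{2} = -5 + 9 = 4$)
$\sqrt{208 - 228} f{\left(3 \right)} - -207 = \sqrt{208 - 228} \cdot 4 - -207 = \sqrt{-20} \cdot 4 + 207 = 2 i \sqrt{5} \cdot 4 + 207 = 8 i \sqrt{5} + 207 = 207 + 8 i \sqrt{5}$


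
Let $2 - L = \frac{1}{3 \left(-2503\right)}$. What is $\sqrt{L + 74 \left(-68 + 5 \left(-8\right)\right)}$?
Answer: $\frac{i \sqrt{450516789681}}{7509} \approx 89.387 i$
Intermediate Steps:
$L = \frac{15019}{7509}$ ($L = 2 - \frac{1}{3 \left(-2503\right)} = 2 - \frac{1}{-7509} = 2 - - \frac{1}{7509} = 2 + \frac{1}{7509} = \frac{15019}{7509} \approx 2.0001$)
$\sqrt{L + 74 \left(-68 + 5 \left(-8\right)\right)} = \sqrt{\frac{15019}{7509} + 74 \left(-68 + 5 \left(-8\right)\right)} = \sqrt{\frac{15019}{7509} + 74 \left(-68 - 40\right)} = \sqrt{\frac{15019}{7509} + 74 \left(-108\right)} = \sqrt{\frac{15019}{7509} - 7992} = \sqrt{- \frac{59996909}{7509}} = \frac{i \sqrt{450516789681}}{7509}$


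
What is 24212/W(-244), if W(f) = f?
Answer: -6053/61 ≈ -99.229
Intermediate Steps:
24212/W(-244) = 24212/(-244) = 24212*(-1/244) = -6053/61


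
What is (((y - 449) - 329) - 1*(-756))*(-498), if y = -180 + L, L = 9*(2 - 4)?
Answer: 109560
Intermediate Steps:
L = -18 (L = 9*(-2) = -18)
y = -198 (y = -180 - 18 = -198)
(((y - 449) - 329) - 1*(-756))*(-498) = (((-198 - 449) - 329) - 1*(-756))*(-498) = ((-647 - 329) + 756)*(-498) = (-976 + 756)*(-498) = -220*(-498) = 109560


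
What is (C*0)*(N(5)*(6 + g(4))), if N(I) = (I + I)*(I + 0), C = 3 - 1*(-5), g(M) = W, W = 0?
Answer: 0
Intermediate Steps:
g(M) = 0
C = 8 (C = 3 + 5 = 8)
N(I) = 2*I² (N(I) = (2*I)*I = 2*I²)
(C*0)*(N(5)*(6 + g(4))) = (8*0)*((2*5²)*(6 + 0)) = 0*((2*25)*6) = 0*(50*6) = 0*300 = 0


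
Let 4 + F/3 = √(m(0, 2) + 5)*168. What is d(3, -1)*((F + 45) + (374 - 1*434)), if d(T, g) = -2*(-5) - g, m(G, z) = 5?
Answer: -297 + 5544*√10 ≈ 17235.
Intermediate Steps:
d(T, g) = 10 - g
F = -12 + 504*√10 (F = -12 + 3*(√(5 + 5)*168) = -12 + 3*(√10*168) = -12 + 3*(168*√10) = -12 + 504*√10 ≈ 1581.8)
d(3, -1)*((F + 45) + (374 - 1*434)) = (10 - 1*(-1))*(((-12 + 504*√10) + 45) + (374 - 1*434)) = (10 + 1)*((33 + 504*√10) + (374 - 434)) = 11*((33 + 504*√10) - 60) = 11*(-27 + 504*√10) = -297 + 5544*√10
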